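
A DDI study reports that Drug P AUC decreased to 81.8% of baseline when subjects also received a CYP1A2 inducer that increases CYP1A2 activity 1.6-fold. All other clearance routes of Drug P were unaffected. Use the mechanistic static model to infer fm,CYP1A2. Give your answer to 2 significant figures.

Write x for the fraction cleared via CYP1A2. The observed AUC change means clearance rose to 1/0.818 = 1.222 of baseline.
Setting x·1.6 + (1 − x) = 1.222 and solving: x = (1.222 − 1)/(1.6 − 1) = 0.37.

0.37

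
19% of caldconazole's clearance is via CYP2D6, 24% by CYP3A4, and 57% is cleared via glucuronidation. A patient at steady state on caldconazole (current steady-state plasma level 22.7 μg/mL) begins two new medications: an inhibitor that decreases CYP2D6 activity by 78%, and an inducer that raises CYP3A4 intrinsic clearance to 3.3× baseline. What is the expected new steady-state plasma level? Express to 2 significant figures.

The CYP2D6 pathway (19% of clearance) falls to 0.22× activity: 0.19 × 0.22 = 0.0418.
The CYP3A4 pathway (24% of clearance) rises to 3.3× activity: 0.24 × 3.3 = 0.792.
Non-CYP routes (57%) are unchanged.
CL_new/CL_old = 0.0418 + 0.792 + 0.57 = 1.4038.
Steady-state plasma level ∝ 1/CL: new value = 22.7 / 1.4038 = 16 μg/mL.

16 μg/mL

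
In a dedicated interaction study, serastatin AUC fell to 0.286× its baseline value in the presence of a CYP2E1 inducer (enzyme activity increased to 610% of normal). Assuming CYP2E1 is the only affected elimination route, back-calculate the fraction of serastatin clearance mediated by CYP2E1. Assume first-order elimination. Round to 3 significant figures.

CL'/CL = 1 / 0.286 = 3.497
6.1·fm + (1 − fm) = 3.497
fm = (3.497 − 1) / (6.1 − 1) = 0.490

0.490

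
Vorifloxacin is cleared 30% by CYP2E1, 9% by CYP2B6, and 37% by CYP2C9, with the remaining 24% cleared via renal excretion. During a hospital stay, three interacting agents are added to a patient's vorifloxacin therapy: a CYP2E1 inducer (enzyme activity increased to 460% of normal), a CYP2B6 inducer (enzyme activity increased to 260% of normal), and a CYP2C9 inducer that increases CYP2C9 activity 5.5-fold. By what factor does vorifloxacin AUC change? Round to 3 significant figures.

0.257

CYP2E1: 0.3 × 4.6 = 1.38
CYP2B6: 0.09 × 2.6 = 0.234
CYP2C9: 0.37 × 5.5 = 2.035
Other: 0.24 (unchanged)
New clearance relative to baseline: 1.38 + 0.234 + 2.035 + 0.24 = 3.889.
Net AUC ratio = 1 / 3.889 = 0.257.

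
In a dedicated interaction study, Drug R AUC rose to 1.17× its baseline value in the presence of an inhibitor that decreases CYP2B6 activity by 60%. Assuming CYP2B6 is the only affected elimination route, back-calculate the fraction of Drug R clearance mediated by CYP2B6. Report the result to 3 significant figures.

0.242

CL'/CL = 1 / 1.17 = 0.8547
0.4·fm + (1 − fm) = 0.8547
fm = (0.8547 − 1) / (0.4 − 1) = 0.242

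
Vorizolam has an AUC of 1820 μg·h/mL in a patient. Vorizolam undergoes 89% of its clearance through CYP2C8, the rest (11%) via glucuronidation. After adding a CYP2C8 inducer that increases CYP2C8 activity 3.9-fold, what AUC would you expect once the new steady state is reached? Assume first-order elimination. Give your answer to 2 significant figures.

5.1 × 10² μg·h/mL

The CYP2C8 pathway (89% of clearance) increases to 3.9× activity: 0.89 × 3.9 = 3.471.
The remaining 11% of clearance is unaffected.
New clearance relative to baseline: 3.471 + 0.11 = 3.581.
AUC ∝ 1/CL, so new value = 1820 / 3.581 = 5.1 × 10² μg·h/mL.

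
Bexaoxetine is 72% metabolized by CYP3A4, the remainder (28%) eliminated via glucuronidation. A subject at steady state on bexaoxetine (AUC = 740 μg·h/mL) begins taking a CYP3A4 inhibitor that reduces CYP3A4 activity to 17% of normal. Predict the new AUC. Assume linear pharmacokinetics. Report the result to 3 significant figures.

CYP3A4: 0.72 × 0.17 = 0.1224
Other: 0.28 (unchanged)
New clearance relative to baseline: 0.1224 + 0.28 = 0.4024.
With dosing unchanged, AUC scales as 1/CL: 740 / 0.4024 = 1.84 × 10³ μg·h/mL.

1.84 × 10³ μg·h/mL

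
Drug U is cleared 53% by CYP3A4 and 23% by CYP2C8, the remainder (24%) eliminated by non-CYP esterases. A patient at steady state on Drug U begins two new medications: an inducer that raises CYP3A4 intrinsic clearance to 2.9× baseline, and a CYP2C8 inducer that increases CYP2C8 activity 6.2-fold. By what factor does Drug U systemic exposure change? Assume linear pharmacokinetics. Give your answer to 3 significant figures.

CYP3A4: 0.53 × 2.9 = 1.537
CYP2C8: 0.23 × 6.2 = 1.426
Other: 0.24 (unchanged)
Relative clearance = 1.537 + 1.426 + 0.24 = 3.203.
Net systemic exposure ratio = 1 / 3.203 = 0.312.

0.312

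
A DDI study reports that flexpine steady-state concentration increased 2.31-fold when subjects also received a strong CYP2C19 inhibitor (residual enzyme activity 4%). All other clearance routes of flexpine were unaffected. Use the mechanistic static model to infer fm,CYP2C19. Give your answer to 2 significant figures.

0.59

CL'/CL = 1 / 2.31 = 0.4329
0.04·fm + (1 − fm) = 0.4329
fm = (0.4329 − 1) / (0.04 − 1) = 0.59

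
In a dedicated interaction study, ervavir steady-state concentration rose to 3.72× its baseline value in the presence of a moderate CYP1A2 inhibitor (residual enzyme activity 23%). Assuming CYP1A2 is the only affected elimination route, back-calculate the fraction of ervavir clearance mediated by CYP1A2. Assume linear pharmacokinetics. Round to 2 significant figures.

0.95

CL'/CL = 1 / 3.72 = 0.2688
0.23·fm + (1 − fm) = 0.2688
fm = (0.2688 − 1) / (0.23 − 1) = 0.95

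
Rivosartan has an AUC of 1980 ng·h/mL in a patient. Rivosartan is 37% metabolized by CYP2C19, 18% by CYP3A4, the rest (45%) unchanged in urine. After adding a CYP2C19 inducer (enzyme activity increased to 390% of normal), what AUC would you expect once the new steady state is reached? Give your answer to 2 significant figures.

CYP2C19: 0.37 × 3.9 = 1.443
CYP3A4: 0.18 (unchanged)
Other: 0.45 (unchanged)
New clearance relative to baseline: 1.443 + 0.18 + 0.45 = 2.073.
AUC ∝ 1/CL, so new value = 1980 / 2.073 = 9.6 × 10² ng·h/mL.

9.6 × 10² ng·h/mL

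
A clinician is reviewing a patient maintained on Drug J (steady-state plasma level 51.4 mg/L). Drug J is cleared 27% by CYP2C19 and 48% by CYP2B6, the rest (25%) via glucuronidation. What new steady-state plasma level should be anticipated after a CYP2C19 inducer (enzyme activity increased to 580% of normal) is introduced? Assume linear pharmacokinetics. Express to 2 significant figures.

22 mg/L

CYP2C19: 0.27 × 5.8 = 1.566
CYP2B6: 0.48 (unchanged)
Other: 0.25 (unchanged)
New clearance relative to baseline: 1.566 + 0.48 + 0.25 = 2.296.
Steady-state plasma level ∝ 1/CL, so new value = 51.4 / 2.296 = 22 mg/L.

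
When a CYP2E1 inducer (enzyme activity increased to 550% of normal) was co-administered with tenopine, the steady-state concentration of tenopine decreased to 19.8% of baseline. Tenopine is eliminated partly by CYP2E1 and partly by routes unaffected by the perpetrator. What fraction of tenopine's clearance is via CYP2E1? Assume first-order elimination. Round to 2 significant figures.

Let x = fm,CYP2E1. Because steady-state concentration ∝ 1/CL, relative clearance rose to 1/0.198 = 5.051.
Only the CYP2E1 route changed, so 5.051 = x·5.5 + (1 − x), giving x = 0.90.

0.90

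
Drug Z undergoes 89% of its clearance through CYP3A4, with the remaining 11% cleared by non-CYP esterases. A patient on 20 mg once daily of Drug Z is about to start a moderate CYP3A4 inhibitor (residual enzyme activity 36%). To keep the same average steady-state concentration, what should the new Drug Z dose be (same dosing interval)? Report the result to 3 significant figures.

8.61 mg

The CYP3A4 pathway (89% of clearance) falls to 0.36× activity: 0.89 × 0.36 = 0.3204.
Non-CYP routes (11%) are unchanged.
CL_new/CL_old = 0.3204 + 0.11 = 0.4304.
Exposure is unchanged when dose changes in proportion to clearance. New dose = 20 mg × 0.4304 = 8.61 mg.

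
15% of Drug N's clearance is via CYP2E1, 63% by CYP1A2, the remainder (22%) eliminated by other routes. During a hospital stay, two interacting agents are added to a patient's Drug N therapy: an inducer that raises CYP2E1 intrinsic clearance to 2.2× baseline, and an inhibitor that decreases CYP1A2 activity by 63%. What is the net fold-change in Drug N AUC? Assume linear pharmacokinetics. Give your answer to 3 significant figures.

1.28

The CYP2E1 pathway (15% of clearance) increases to 2.2× activity: 0.15 × 2.2 = 0.33.
The CYP1A2 pathway (63% of clearance) falls to 0.37× activity: 0.63 × 0.37 = 0.2331.
Non-CYP routes (22%) are unchanged.
CL_new/CL_old = 0.33 + 0.2331 + 0.22 = 0.7831.
Net AUC ratio = 1 / 0.7831 = 1.28.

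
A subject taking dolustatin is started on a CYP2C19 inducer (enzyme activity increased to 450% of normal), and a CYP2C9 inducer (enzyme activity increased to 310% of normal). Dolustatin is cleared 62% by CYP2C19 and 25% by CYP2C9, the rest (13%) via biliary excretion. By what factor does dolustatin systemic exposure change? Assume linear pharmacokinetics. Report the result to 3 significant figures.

The CYP2C19 pathway (62% of clearance) increases to 4.5× activity: 0.62 × 4.5 = 2.79.
The CYP2C9 pathway (25% of clearance) is boosted to 3.1× activity: 0.25 × 3.1 = 0.775.
The remaining 13% of clearance is unaffected.
New clearance relative to baseline: 2.79 + 0.775 + 0.13 = 3.695.
Because systemic exposure varies inversely with clearance, the combined effect is 1 / 3.695 = 0.271.

0.271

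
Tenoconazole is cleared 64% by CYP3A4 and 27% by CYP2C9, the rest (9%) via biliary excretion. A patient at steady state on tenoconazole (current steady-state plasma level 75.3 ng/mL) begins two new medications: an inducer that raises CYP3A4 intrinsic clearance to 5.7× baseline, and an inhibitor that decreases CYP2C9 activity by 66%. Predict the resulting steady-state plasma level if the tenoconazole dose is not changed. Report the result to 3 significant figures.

CYP3A4: 0.64 × 5.7 = 3.648
CYP2C9: 0.27 × 0.34 = 0.0918
Other: 0.09 (unchanged)
Relative clearance = 3.648 + 0.0918 + 0.09 = 3.8298.
New steady-state plasma level = 75.3 / 3.8298 = 19.7 ng/mL (concentration scales inversely with clearance).

19.7 ng/mL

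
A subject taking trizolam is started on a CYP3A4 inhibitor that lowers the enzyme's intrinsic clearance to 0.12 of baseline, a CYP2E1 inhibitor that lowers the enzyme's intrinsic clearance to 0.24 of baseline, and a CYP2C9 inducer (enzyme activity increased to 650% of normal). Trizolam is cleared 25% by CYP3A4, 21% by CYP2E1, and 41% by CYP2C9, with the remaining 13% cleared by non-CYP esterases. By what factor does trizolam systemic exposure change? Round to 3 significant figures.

The CYP3A4 pathway (25% of clearance) falls to 0.12× activity: 0.25 × 0.12 = 0.03.
The CYP2E1 pathway (21% of clearance) falls to 0.24× activity: 0.21 × 0.24 = 0.0504.
The CYP2C9 pathway (41% of clearance) increases to 6.5× activity: 0.41 × 6.5 = 2.665.
The remaining 13% of clearance is unaffected.
New clearance relative to baseline: 0.03 + 0.0504 + 2.665 + 0.13 = 2.8754.
Systemic exposure ∝ 1/CL: fold-change = 1 / 2.8754 = 0.348.

0.348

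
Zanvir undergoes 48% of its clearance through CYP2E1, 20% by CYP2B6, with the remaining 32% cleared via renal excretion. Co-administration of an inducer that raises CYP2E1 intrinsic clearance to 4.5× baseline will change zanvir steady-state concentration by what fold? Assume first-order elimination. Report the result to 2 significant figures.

CYP2E1: 0.48 × 4.5 = 2.16
CYP2B6: 0.2 (unchanged)
Other: 0.32 (unchanged)
CL_new/CL_old = 2.16 + 0.2 + 0.32 = 2.68.
Steady-state concentration is inversely proportional to clearance, so the fold-change is 1 / 2.68 = 0.37.

0.37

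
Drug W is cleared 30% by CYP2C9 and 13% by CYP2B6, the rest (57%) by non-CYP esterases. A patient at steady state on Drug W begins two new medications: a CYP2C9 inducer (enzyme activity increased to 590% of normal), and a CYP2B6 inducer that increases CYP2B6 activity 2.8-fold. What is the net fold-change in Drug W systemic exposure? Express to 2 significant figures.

CYP2C9: 0.3 × 5.9 = 1.77
CYP2B6: 0.13 × 2.8 = 0.364
Other: 0.57 (unchanged)
Relative clearance = 1.77 + 0.364 + 0.57 = 2.704.
Because systemic exposure varies inversely with clearance, the combined effect is 1 / 2.704 = 0.37.

0.37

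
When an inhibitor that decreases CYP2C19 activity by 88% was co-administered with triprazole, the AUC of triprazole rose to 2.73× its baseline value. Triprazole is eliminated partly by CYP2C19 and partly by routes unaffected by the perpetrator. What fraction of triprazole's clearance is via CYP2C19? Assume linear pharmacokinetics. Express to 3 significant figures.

0.720

Call the CYP2C19 fraction fm. After the interaction, CL_new/CL_old = fm × 0.12 + (1 − fm).
AUC ratio = 1 / (new CL fraction), so new CL fraction = 1 / 2.73 = 0.3663.
fm × 0.12 + 1 − fm = 0.3663  ⇒  fm × (0.12 − 1) = −0.6337  ⇒  fm = 0.720.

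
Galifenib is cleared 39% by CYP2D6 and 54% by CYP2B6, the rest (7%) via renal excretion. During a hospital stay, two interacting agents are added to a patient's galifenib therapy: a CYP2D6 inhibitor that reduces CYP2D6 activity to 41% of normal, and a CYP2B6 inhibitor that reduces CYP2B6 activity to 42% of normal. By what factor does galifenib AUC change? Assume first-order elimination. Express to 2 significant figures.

The CYP2D6 pathway (39% of clearance) falls to 0.41× activity: 0.39 × 0.41 = 0.1599.
The CYP2B6 pathway (54% of clearance) drops to 0.42× activity: 0.54 × 0.42 = 0.2268.
Non-CYP routes (7%) are unchanged.
New clearance relative to baseline: 0.1599 + 0.2268 + 0.07 = 0.4567.
Because AUC varies inversely with clearance, the combined effect is 1 / 0.4567 = 2.2.

2.2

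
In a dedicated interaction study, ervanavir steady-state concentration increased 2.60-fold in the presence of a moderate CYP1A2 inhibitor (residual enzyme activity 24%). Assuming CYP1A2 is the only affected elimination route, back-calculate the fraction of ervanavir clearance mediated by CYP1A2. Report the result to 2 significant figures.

Let x = fm,CYP1A2. Because steady-state concentration ∝ 1/CL, relative clearance fell to 1/2.60 = 0.3846.
Setting x·0.24 + (1 − x) = 0.3846 and solving: x = (0.3846 − 1)/(0.24 − 1) = 0.81.

0.81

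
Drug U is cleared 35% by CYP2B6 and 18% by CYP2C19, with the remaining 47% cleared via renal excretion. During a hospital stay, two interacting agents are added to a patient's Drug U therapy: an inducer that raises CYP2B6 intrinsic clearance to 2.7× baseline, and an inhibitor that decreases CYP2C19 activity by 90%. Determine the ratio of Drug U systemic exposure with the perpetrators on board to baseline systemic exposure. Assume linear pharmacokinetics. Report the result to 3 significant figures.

0.698

The CYP2B6 pathway (35% of clearance) is boosted to 2.7× activity: 0.35 × 2.7 = 0.945.
The CYP2C19 pathway (18% of clearance) falls to 0.1× activity: 0.18 × 0.1 = 0.018.
The remaining 47% of clearance is unaffected.
New clearance relative to baseline: 0.945 + 0.018 + 0.47 = 1.433.
Net systemic exposure ratio = 1 / 1.433 = 0.698.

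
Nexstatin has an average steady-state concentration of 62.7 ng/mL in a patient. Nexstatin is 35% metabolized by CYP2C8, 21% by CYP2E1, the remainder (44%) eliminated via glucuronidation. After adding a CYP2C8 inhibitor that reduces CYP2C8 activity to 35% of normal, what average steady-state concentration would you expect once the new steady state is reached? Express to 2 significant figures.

81 ng/mL

CYP2C8: 0.35 × 0.35 = 0.1225
CYP2E1: 0.21 (unchanged)
Other: 0.44 (unchanged)
Relative clearance = 0.1225 + 0.21 + 0.44 = 0.7725.
New average steady-state concentration = baseline ÷ relative clearance = 62.7 / 0.7725 = 81 ng/mL.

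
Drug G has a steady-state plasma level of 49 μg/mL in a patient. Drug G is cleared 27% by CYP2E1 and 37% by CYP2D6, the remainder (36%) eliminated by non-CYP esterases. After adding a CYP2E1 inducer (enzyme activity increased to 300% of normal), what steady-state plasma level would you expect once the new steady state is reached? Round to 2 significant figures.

32 μg/mL

CYP2E1: 0.27 × 3 = 0.81
CYP2D6: 0.37 (unchanged)
Other: 0.36 (unchanged)
CL_new/CL_old = 0.81 + 0.37 + 0.36 = 1.54.
Steady-state plasma level ∝ 1/CL, so new value = 49 / 1.54 = 32 μg/mL.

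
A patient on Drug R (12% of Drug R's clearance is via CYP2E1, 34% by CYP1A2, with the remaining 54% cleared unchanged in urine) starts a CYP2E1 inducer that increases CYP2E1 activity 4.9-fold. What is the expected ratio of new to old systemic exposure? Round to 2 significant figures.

CYP2E1: 0.12 × 4.9 = 0.588
CYP1A2: 0.34 (unchanged)
Other: 0.54 (unchanged)
CL_new/CL_old = 0.588 + 0.34 + 0.54 = 1.468.
Systemic exposure ratio = CL_old/CL_new = 1 / 1.468 = 0.68.

0.68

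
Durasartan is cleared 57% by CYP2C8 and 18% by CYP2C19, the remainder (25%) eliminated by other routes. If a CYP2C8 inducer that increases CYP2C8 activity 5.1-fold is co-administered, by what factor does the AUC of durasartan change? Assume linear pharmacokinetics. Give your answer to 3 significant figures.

CYP2C8: 0.57 × 5.1 = 2.907
CYP2C19: 0.18 (unchanged)
Other: 0.25 (unchanged)
CL_new/CL_old = 2.907 + 0.18 + 0.25 = 3.337.
AUC ratio = CL_old/CL_new = 1 / 3.337 = 0.300.

0.300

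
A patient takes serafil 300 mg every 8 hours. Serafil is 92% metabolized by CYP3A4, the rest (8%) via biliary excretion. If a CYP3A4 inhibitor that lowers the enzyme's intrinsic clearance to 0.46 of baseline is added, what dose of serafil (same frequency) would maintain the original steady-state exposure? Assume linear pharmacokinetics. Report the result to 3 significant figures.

151 mg

The CYP3A4 pathway (92% of clearance) is reduced to 0.46× activity: 0.92 × 0.46 = 0.4232.
The remaining 8% of clearance is unaffected.
CL_new/CL_old = 0.4232 + 0.08 = 0.5032.
To maintain the same steady-state level, dose must scale with clearance: new dose = 300 × 0.5032 = 151 mg.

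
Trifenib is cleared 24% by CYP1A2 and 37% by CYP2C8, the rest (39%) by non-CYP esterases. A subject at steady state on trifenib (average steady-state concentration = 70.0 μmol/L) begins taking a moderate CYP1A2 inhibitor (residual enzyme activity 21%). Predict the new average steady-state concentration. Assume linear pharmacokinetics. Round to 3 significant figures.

The CYP1A2 pathway (24% of clearance) is reduced to 0.21× activity: 0.24 × 0.21 = 0.0504.
CYP2C8 (37%) and the residual 39% are unaffected.
New clearance relative to baseline: 0.0504 + 0.37 + 0.39 = 0.8104.
New average steady-state concentration = baseline ÷ relative clearance = 70.0 / 0.8104 = 86.4 μmol/L.

86.4 μmol/L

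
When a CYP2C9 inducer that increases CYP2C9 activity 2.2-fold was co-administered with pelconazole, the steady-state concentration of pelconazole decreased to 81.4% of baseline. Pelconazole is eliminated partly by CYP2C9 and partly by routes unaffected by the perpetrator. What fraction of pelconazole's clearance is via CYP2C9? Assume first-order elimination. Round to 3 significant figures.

0.190

CL'/CL = 1 / 0.814 = 1.229
2.2·fm + (1 − fm) = 1.229
fm = (1.229 − 1) / (2.2 − 1) = 0.190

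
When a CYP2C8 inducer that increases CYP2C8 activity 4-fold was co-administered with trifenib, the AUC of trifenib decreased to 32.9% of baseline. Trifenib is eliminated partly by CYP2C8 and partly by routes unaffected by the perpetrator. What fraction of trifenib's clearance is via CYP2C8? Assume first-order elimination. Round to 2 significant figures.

0.68

Let fm be the CYP2C8 fraction. New clearance relative to baseline = fm × 4 + (1 − fm).
AUC ratio = 1 / (new CL fraction), so new CL fraction = 1 / 0.329 = 3.04.
fm × 4 + 1 − fm = 3.04  ⇒  fm × (4 − 1) = 2.04  ⇒  fm = 0.68.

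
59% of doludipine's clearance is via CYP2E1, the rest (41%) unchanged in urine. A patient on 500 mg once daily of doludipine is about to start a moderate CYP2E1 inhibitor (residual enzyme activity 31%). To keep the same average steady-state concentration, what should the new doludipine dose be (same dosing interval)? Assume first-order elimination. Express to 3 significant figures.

CYP2E1: 0.59 × 0.31 = 0.1829
Other: 0.41 (unchanged)
Relative clearance = 0.1829 + 0.41 = 0.5929.
Css,avg = (dose rate)/CL, so holding Css fixed requires dose ∝ CL: 500 × 0.5929 = 296 mg.

296 mg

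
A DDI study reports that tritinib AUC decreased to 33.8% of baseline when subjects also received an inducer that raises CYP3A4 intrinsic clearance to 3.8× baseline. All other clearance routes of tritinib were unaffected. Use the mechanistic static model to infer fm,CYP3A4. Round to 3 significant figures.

0.699

Let x = fm,CYP3A4. Because AUC ∝ 1/CL, relative clearance rose to 1/0.338 = 2.959.
Only the CYP3A4 route changed, so 2.959 = x·3.8 + (1 − x), giving x = 0.699.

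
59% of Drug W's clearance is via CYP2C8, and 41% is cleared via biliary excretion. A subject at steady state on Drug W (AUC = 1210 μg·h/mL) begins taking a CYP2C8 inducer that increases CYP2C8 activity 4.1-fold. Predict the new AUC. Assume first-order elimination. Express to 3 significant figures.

428 μg·h/mL

The CYP2C8 pathway (59% of clearance) rises to 4.1× activity: 0.59 × 4.1 = 2.419.
Non-CYP routes (41%) are unchanged.
New clearance relative to baseline: 2.419 + 0.41 = 2.829.
AUC ∝ 1/CL, so new value = 1210 / 2.829 = 428 μg·h/mL.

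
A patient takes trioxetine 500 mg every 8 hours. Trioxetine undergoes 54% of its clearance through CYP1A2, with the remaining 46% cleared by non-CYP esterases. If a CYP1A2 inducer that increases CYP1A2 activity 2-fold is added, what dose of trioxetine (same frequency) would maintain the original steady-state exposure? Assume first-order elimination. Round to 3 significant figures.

770 mg

The CYP1A2 pathway (54% of clearance) is boosted to 2× activity: 0.54 × 2 = 1.08.
Non-CYP routes (46%) are unchanged.
CL_new/CL_old = 1.08 + 0.46 = 1.54.
Css,avg = (dose rate)/CL, so holding Css fixed requires dose ∝ CL: 500 × 1.54 = 770 mg.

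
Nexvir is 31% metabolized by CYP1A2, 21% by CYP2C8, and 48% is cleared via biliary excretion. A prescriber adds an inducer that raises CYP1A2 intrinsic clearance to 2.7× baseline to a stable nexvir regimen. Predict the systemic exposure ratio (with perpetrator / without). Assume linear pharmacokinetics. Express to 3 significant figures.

CYP1A2: 0.31 × 2.7 = 0.837
CYP2C8: 0.21 (unchanged)
Other: 0.48 (unchanged)
New clearance relative to baseline: 0.837 + 0.21 + 0.48 = 1.527.
Systemic exposure ratio = CL_old/CL_new = 1 / 1.527 = 0.655.

0.655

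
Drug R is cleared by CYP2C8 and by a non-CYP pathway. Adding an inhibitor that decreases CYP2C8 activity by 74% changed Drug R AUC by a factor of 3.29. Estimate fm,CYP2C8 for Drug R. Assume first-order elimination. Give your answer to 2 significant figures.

Let fm be the CYP2C8 fraction. New clearance relative to baseline = fm × 0.26 + (1 − fm).
AUC ratio = 1 / (new CL fraction), so new CL fraction = 1 / 3.29 = 0.304.
fm × 0.26 + 1 − fm = 0.304  ⇒  fm × (0.26 − 1) = −0.696  ⇒  fm = 0.94.

0.94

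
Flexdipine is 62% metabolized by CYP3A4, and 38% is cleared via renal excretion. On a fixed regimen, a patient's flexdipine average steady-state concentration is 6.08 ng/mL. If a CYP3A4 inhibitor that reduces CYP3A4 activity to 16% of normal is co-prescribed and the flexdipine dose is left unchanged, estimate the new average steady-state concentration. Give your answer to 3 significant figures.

The CYP3A4 pathway (62% of clearance) is reduced to 0.16× activity: 0.62 × 0.16 = 0.0992.
The remaining 38% of clearance is unaffected.
CL_new/CL_old = 0.0992 + 0.38 = 0.4792.
With dosing unchanged, average steady-state concentration scales as 1/CL: 6.08 / 0.4792 = 12.7 ng/mL.

12.7 ng/mL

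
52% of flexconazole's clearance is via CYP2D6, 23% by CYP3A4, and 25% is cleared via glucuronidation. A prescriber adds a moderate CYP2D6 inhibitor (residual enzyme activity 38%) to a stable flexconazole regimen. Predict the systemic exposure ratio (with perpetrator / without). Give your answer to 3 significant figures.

The CYP2D6 pathway (52% of clearance) is reduced to 0.38× activity: 0.52 × 0.38 = 0.1976.
CYP3A4 (23%) and the residual 25% are unaffected.
New clearance relative to baseline: 0.1976 + 0.23 + 0.25 = 0.6776.
Since systemic exposure ∝ 1/CL, the ratio is 1 / 0.6776 = 1.48.

1.48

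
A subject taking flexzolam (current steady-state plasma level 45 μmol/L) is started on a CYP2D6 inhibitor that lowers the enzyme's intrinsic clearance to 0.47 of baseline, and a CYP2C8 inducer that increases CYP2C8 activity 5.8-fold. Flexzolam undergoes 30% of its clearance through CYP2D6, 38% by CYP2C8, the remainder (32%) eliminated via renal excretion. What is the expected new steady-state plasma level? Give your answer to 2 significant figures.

17 μmol/L

The CYP2D6 pathway (30% of clearance) is reduced to 0.47× activity: 0.3 × 0.47 = 0.141.
The CYP2C8 pathway (38% of clearance) rises to 5.8× activity: 0.38 × 5.8 = 2.204.
Non-CYP routes (32%) are unchanged.
Relative clearance = 0.141 + 2.204 + 0.32 = 2.665.
Dividing the baseline by the relative clearance: 45 / 2.665 = 17 μmol/L.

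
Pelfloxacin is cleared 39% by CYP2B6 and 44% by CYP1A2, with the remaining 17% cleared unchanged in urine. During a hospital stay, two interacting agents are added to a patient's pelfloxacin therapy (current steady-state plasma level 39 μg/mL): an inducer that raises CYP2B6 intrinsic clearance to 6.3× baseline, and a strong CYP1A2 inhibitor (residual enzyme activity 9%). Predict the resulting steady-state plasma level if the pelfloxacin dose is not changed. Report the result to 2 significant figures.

The CYP2B6 pathway (39% of clearance) is boosted to 6.3× activity: 0.39 × 6.3 = 2.457.
The CYP1A2 pathway (44% of clearance) falls to 0.09× activity: 0.44 × 0.09 = 0.0396.
The remaining 17% of clearance is unaffected.
Relative clearance = 2.457 + 0.0396 + 0.17 = 2.6666.
Dividing the baseline by the relative clearance: 39 / 2.6666 = 15 μg/mL.

15 μg/mL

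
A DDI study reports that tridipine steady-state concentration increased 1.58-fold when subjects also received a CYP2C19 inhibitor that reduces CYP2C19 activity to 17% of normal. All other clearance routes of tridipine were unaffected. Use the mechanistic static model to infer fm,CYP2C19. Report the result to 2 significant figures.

Let x = fm,CYP2C19. Because steady-state concentration ∝ 1/CL, relative clearance fell to 1/1.58 = 0.6329.
Only the CYP2C19 route changed, so 0.6329 = x·0.17 + (1 − x), giving x = 0.44.

0.44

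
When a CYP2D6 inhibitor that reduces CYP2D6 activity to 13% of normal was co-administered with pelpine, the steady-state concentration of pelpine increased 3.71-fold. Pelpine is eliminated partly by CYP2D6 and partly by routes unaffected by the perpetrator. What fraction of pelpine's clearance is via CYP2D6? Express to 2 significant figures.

Call the CYP2D6 fraction fm. After the interaction, CL_new/CL_old = fm × 0.13 + (1 − fm).
Steady-state concentration ratio = 1 / (new CL fraction), so new CL fraction = 1 / 3.71 = 0.2695.
fm × 0.13 + 1 − fm = 0.2695  ⇒  fm × (0.13 − 1) = −0.7305  ⇒  fm = 0.84.

0.84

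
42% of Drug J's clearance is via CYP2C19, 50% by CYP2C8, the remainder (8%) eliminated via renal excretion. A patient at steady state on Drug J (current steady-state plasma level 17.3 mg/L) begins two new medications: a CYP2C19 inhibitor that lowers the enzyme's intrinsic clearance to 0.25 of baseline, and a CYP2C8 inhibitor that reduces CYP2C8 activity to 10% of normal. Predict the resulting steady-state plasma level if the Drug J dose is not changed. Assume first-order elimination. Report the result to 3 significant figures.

73.6 mg/L

The CYP2C19 pathway (42% of clearance) falls to 0.25× activity: 0.42 × 0.25 = 0.105.
The CYP2C8 pathway (50% of clearance) drops to 0.1× activity: 0.5 × 0.1 = 0.05.
Non-CYP routes (8%) are unchanged.
New clearance relative to baseline: 0.105 + 0.05 + 0.08 = 0.235.
Dividing the baseline by the relative clearance: 17.3 / 0.235 = 73.6 mg/L.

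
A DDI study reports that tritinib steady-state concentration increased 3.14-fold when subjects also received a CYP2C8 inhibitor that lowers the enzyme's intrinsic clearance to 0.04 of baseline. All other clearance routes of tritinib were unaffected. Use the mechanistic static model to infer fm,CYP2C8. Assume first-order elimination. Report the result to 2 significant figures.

0.71

Let x = fm,CYP2C8. Because steady-state concentration ∝ 1/CL, relative clearance fell to 1/3.14 = 0.3185.
Only the CYP2C8 route changed, so 0.3185 = x·0.04 + (1 − x), giving x = 0.71.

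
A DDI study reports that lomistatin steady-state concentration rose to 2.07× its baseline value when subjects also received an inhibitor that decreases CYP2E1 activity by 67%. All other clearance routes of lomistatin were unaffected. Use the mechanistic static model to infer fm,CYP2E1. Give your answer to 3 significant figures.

Write x for the fraction cleared via CYP2E1. The observed steady-state concentration change means clearance fell to 1/2.07 = 0.4831 of baseline.
Only the CYP2E1 route changed, so 0.4831 = x·0.33 + (1 − x), giving x = 0.772.

0.772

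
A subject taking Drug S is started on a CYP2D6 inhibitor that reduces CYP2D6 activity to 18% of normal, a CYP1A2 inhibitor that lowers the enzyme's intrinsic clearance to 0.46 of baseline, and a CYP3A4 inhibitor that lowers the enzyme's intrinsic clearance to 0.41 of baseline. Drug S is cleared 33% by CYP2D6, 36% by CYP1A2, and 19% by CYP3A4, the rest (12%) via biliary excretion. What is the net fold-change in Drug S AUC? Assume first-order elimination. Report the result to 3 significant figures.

The CYP2D6 pathway (33% of clearance) is reduced to 0.18× activity: 0.33 × 0.18 = 0.0594.
The CYP1A2 pathway (36% of clearance) falls to 0.46× activity: 0.36 × 0.46 = 0.1656.
The CYP3A4 pathway (19% of clearance) drops to 0.41× activity: 0.19 × 0.41 = 0.0779.
The remaining 12% of clearance is unaffected.
Relative clearance = 0.0594 + 0.1656 + 0.0779 + 0.12 = 0.4229.
Because AUC varies inversely with clearance, the combined effect is 1 / 0.4229 = 2.36.

2.36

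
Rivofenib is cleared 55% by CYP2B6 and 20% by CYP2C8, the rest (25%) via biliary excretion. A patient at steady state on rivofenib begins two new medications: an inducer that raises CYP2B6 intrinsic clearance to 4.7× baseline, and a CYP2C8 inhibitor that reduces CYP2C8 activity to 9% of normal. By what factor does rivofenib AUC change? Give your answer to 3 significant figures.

The CYP2B6 pathway (55% of clearance) is boosted to 4.7× activity: 0.55 × 4.7 = 2.585.
The CYP2C8 pathway (20% of clearance) is reduced to 0.09× activity: 0.2 × 0.09 = 0.018.
Non-CYP routes (25%) are unchanged.
Relative clearance = 2.585 + 0.018 + 0.25 = 2.853.
Net AUC ratio = 1 / 2.853 = 0.351.

0.351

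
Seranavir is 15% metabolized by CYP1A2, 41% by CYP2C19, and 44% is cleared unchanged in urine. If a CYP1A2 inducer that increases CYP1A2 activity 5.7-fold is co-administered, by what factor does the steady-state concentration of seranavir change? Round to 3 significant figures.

0.587

The CYP1A2 pathway (15% of clearance) rises to 5.7× activity: 0.15 × 5.7 = 0.855.
CYP2C19 (41%) and the residual 44% are unaffected.
Relative clearance = 0.855 + 0.41 + 0.44 = 1.705.
Steady-state concentration is inversely proportional to clearance, so the fold-change is 1 / 1.705 = 0.587.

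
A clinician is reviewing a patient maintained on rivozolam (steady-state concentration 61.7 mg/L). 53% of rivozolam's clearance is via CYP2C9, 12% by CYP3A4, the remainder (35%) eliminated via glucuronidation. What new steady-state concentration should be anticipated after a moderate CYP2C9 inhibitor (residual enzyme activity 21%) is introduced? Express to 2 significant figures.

1.1 × 10² mg/L

CYP2C9: 0.53 × 0.21 = 0.1113
CYP3A4: 0.12 (unchanged)
Other: 0.35 (unchanged)
New clearance relative to baseline: 0.1113 + 0.12 + 0.35 = 0.5813.
Steady-state concentration ∝ 1/CL, so new value = 61.7 / 0.5813 = 1.1 × 10² mg/L.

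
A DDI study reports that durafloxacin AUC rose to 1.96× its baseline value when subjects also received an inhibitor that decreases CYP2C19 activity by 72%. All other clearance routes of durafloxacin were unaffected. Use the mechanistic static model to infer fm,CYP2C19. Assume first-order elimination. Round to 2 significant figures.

0.68

Call the CYP2C19 fraction fm. After the interaction, CL_new/CL_old = fm × 0.28 + (1 − fm).
AUC ratio = 1 / (new CL fraction), so new CL fraction = 1 / 1.96 = 0.5102.
fm × 0.28 + 1 − fm = 0.5102  ⇒  fm × (0.28 − 1) = −0.4898  ⇒  fm = 0.68.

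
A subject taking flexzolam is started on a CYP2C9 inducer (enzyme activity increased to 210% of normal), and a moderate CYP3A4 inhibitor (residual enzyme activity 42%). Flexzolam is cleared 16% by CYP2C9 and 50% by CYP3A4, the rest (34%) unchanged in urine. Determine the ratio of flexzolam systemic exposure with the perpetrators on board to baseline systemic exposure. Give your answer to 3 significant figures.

The CYP2C9 pathway (16% of clearance) increases to 2.1× activity: 0.16 × 2.1 = 0.336.
The CYP3A4 pathway (50% of clearance) drops to 0.42× activity: 0.5 × 0.42 = 0.21.
The remaining 34% of clearance is unaffected.
CL_new/CL_old = 0.336 + 0.21 + 0.34 = 0.886.
Because systemic exposure varies inversely with clearance, the combined effect is 1 / 0.886 = 1.13.

1.13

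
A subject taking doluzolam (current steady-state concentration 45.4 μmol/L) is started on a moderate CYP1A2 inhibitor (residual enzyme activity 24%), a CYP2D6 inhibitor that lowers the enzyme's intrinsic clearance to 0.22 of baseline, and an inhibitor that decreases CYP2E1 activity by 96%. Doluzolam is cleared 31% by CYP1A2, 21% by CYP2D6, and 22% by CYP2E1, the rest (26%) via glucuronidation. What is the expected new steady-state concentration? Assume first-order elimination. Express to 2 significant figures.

1.2 × 10² μmol/L

The CYP1A2 pathway (31% of clearance) drops to 0.24× activity: 0.31 × 0.24 = 0.0744.
The CYP2D6 pathway (21% of clearance) drops to 0.22× activity: 0.21 × 0.22 = 0.0462.
The CYP2E1 pathway (22% of clearance) drops to 0.04× activity: 0.22 × 0.04 = 0.0088.
Non-CYP routes (26%) are unchanged.
Relative clearance = 0.0744 + 0.0462 + 0.0088 + 0.26 = 0.3894.
New steady-state concentration = 45.4 / 0.3894 = 1.2 × 10² μmol/L (concentration scales inversely with clearance).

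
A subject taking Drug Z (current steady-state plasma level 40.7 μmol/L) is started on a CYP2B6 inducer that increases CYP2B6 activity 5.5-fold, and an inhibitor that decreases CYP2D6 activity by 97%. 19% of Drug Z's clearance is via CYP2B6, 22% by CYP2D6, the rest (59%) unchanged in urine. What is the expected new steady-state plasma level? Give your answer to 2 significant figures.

25 μmol/L

CYP2B6: 0.19 × 5.5 = 1.045
CYP2D6: 0.22 × 0.03 = 0.0066
Other: 0.59 (unchanged)
CL_new/CL_old = 1.045 + 0.0066 + 0.59 = 1.6416.
New steady-state plasma level = 40.7 / 1.6416 = 25 μmol/L (concentration scales inversely with clearance).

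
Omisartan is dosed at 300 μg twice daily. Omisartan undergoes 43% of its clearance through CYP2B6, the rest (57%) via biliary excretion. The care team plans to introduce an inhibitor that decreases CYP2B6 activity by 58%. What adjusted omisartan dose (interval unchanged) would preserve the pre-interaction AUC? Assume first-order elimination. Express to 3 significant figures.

The CYP2B6 pathway (43% of clearance) drops to 0.42× activity: 0.43 × 0.42 = 0.1806.
Non-CYP routes (57%) are unchanged.
CL_new/CL_old = 0.1806 + 0.57 = 0.7506.
Css,avg = (dose rate)/CL, so holding Css fixed requires dose ∝ CL: 300 × 0.7506 = 225 μg.

225 μg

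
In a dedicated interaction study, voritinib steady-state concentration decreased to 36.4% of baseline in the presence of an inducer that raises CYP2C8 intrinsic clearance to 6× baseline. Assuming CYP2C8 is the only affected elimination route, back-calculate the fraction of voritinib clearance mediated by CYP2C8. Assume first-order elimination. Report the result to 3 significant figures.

Call the CYP2C8 fraction fm. After the interaction, CL_new/CL_old = fm × 6 + (1 − fm).
Steady-state concentration ratio = 1 / (new CL fraction), so new CL fraction = 1 / 0.364 = 2.747.
fm × 6 + 1 − fm = 2.747  ⇒  fm × (6 − 1) = 1.747  ⇒  fm = 0.349.

0.349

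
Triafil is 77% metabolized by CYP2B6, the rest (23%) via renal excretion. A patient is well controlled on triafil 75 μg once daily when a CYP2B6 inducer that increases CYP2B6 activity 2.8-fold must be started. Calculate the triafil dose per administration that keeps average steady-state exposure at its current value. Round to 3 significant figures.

179 μg

The CYP2B6 pathway (77% of clearance) rises to 2.8× activity: 0.77 × 2.8 = 2.156.
The remaining 23% of clearance is unaffected.
Relative clearance = 2.156 + 0.23 = 2.386.
Css,avg = (dose rate)/CL, so holding Css fixed requires dose ∝ CL: 75 × 2.386 = 179 μg.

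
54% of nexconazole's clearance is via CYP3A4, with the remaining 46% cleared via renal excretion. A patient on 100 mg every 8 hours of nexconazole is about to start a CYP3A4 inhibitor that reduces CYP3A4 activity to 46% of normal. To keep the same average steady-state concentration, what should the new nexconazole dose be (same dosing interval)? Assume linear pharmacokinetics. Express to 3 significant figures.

CYP3A4: 0.54 × 0.46 = 0.2484
Other: 0.46 (unchanged)
Relative clearance = 0.2484 + 0.46 = 0.7084.
To maintain the same steady-state level, dose must scale with clearance: new dose = 100 × 0.7084 = 70.8 mg.

70.8 mg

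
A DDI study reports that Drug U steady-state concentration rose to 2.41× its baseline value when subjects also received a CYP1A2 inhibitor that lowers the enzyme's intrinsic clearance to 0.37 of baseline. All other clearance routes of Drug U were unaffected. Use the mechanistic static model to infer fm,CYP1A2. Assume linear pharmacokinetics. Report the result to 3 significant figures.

0.929

Call the CYP1A2 fraction fm. After the interaction, CL_new/CL_old = fm × 0.37 + (1 − fm).
Steady-state concentration ratio = 1 / (new CL fraction), so new CL fraction = 1 / 2.41 = 0.4149.
fm × 0.37 + 1 − fm = 0.4149  ⇒  fm × (0.37 − 1) = −0.5851  ⇒  fm = 0.929.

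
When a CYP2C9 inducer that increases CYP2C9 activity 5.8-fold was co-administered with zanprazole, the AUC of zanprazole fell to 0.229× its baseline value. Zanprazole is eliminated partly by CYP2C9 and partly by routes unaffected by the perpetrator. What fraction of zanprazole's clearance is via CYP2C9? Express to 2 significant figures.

0.70

CL'/CL = 1 / 0.229 = 4.367
5.8·fm + (1 − fm) = 4.367
fm = (4.367 − 1) / (5.8 − 1) = 0.70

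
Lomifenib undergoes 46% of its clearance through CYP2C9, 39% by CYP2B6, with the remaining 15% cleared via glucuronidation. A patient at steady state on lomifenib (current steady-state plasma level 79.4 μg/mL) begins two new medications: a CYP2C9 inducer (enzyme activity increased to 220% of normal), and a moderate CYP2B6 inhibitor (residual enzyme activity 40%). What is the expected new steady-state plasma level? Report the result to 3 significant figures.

60.2 μg/mL

The CYP2C9 pathway (46% of clearance) rises to 2.2× activity: 0.46 × 2.2 = 1.012.
The CYP2B6 pathway (39% of clearance) falls to 0.4× activity: 0.39 × 0.4 = 0.156.
The remaining 15% of clearance is unaffected.
CL_new/CL_old = 1.012 + 0.156 + 0.15 = 1.318.
New steady-state plasma level = 79.4 / 1.318 = 60.2 μg/mL (concentration scales inversely with clearance).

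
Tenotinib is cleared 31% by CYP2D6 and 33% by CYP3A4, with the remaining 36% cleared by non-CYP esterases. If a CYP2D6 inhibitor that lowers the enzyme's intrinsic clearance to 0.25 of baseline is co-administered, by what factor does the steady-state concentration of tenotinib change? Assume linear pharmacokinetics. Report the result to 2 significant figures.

CYP2D6: 0.31 × 0.25 = 0.0775
CYP3A4: 0.33 (unchanged)
Other: 0.36 (unchanged)
CL_new/CL_old = 0.0775 + 0.33 + 0.36 = 0.7675.
Steady-state concentration ratio = CL_old/CL_new = 1 / 0.7675 = 1.3.

1.3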